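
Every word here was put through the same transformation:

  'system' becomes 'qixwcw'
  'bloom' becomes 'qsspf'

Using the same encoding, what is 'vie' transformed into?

imz

The output letters match the input read backwards, each shifted +4: system reversed is metsys. Read the word backwards and shift each letter +4.
Applying it to vie: reverse → eiv; then shift: e+4=i, i+4=m, v+4=z.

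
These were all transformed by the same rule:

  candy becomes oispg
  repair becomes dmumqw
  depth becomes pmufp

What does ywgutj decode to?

Shifts by position in candy: pos 0: c→o (+12), pos 1: a→i (+8), pos 2: n→s (+5), pos 3: d→p (+12), pos 4: y→g (+8) — repeating every 3. The shifts repeat in a cycle of length 3: positions 0,1,… shift by +12, +8, +5, then the pattern repeats.
Decoding ywgutj: y−12=m, w−8=o, g−5=b, u−12=i, t−8=l, j−5=e.

mobile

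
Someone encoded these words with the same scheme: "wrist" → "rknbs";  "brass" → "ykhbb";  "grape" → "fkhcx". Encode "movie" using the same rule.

Each letter's alphabet position (a=0..z=25) is mapped through 17·x+7 mod 26 — an affine cipher.
Applying it to movie: m(12)→17·12+7≡3=d; o(14)→17·14+7≡11=l; v(21)→17·21+7≡0=a; i(8)→17·8+7≡13=n; e(4)→17·4+7≡23=x (all mod 26).

dlanx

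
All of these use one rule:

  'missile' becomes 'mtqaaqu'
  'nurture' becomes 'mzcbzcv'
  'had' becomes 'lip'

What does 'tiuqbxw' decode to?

The output letters match the input read backwards, each shifted +8: missile reversed is elissim. Read the word backwards and shift each letter +8.
Undoing it on tiuqbxw: shift back: t−8=l, i−8=a, u−8=m, q−8=i, b−8=t, x−8=p, w−8=o → lamitpo; then reverse → optimal.

optimal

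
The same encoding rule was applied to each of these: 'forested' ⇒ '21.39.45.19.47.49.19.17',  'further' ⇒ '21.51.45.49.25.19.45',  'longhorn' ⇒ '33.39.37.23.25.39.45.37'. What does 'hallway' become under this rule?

25.11.33.33.55.11.59

f(#6)→21 and o(#15)→39: differences scale by 2, so n = 2·pos + 9. With a=1..z=26, the number is 2·pos + 9.
For hallway: h=8→25, a=1→11, l=12→33, l=12→33, w=23→55, a=1→11, y=25→59.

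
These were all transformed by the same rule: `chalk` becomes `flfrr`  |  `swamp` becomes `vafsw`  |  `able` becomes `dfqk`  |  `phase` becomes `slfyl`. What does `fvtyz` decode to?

cross

Letter i (0-indexed) is shifted by i+3, so successive shifts are 3, 4, 5, ….
Decoding fvtyz: f−3=c, v−4=r, t−5=o, y−6=s, z−7=s.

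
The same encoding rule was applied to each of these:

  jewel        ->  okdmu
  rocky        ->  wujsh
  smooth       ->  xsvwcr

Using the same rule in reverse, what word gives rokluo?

In jewel: j→o is +5, e→k is +6, w→d is +7, e→m is +8 — the shift increases by 1 each position. The shift increases by 1 at each position, starting from +5: 5, 6, 7, ….
Undoing it on rokluo: r−5=m, o−6=i, k−7=d, l−8=d, u−9=l, o−10=e.

middle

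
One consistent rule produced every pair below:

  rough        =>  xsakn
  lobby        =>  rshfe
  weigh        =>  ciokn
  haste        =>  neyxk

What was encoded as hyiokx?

bucket

Shifts by position in rough: pos 0: r→x (+6), pos 1: o→s (+4), pos 2: u→a (+6), pos 3: g→k (+4) — repeating every 2. A repeating key of period 2 is used — shifts +6, +4 over and over.
Undoing it on hyiokx: h−6=b, y−4=u, i−6=c, o−4=k, k−6=e, x−4=t.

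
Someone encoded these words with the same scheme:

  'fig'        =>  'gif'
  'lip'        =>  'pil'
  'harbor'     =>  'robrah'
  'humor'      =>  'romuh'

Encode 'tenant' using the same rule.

The output letters match the input read backwards: fig reversed is gif. It's just the letters in reverse order.
Applying it to tenant: reverse → tnanet.

tnanet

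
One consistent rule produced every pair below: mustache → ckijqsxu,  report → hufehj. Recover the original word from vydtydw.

finding

This is a Caesar cipher with shift 16.
Decoding vydtydw: v−16=f, y−16=i, d−16=n, t−16=d, y−16=i, d−16=n, w−16=g.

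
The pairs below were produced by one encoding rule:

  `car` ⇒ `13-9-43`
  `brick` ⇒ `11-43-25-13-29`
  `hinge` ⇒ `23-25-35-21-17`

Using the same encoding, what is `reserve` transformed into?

43-17-45-17-43-51-17

c(#3)→13 and a(#1)→9: differences scale by 2, so n = 2·pos + 7. The formula is n = 2×(alphabet index, a=1) + 7.
For reserve: r=18→43, e=5→17, s=19→45, e=5→17, r=18→43, v=22→51, e=5→17.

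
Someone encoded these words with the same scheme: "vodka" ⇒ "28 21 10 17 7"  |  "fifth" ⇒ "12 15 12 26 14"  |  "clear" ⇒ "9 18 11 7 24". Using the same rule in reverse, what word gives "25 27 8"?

Letters become their 1-based position plus 6 (so a→7, b→8, …).
Undoing it on 25 27 8: 25→(25−6)÷1=19=s, 27→(27−6)÷1=21=u, 8→(8−6)÷1=2=b.

sub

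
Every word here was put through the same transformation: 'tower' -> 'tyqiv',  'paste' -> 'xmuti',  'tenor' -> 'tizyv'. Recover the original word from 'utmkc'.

stack

t(19)→t(19) and o(14)→y(24) fit y≡25x+12 (mod 26); the inverse of 25 mod 26 is 25. Treating letters as 0–25, the rule is x ↦ 25x + 12 (mod 26).
Reversing it on utmkc: u(20)→25·(20−12)≡18=s; t(19)→25·(19−12)≡19=t; m(12)→25·(12−12)≡0=a; k(10)→25·(10−12)≡2=c; c(2)→25·(2−12)≡10=k (all mod 26).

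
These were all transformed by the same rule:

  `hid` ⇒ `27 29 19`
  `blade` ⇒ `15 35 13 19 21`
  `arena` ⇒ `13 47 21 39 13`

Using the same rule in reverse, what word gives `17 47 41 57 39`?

crown

h(#8)→27 and i(#9)→29: differences scale by 2, so n = 2·pos + 11. With a=1..z=26, the number is 2·pos + 11.
Reversing it on 17 47 41 57 39: 17→(17−11)÷2=3=c, 47→(47−11)÷2=18=r, 41→(41−11)÷2=15=o, 57→(57−11)÷2=23=w, 39→(39−11)÷2=14=n.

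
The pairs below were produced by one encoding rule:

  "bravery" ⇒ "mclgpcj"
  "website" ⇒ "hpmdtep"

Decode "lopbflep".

Compare letters: b→m is +11, r→c is +11, a→l is +11 — a constant shift. This is a Caesar cipher with shift 11.
Undoing it on lopbflep: l−11=a, o−11=d, p−11=e, b−11=q, f−11=u, l−11=a, e−11=t, p−11=e.

adequate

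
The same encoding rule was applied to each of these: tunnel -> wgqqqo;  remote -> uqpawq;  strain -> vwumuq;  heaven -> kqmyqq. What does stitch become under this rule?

vwuwfk

The rule splits by letter class: vowels +12, consonants +3.
For stitch: s(cons)+3=v, t(cons)+3=w, i(vowel)+12=u, t(cons)+3=w, c(cons)+3=f, h(cons)+3=k.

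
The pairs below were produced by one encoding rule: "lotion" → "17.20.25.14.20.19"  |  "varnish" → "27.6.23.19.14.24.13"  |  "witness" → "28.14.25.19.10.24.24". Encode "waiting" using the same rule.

28.6.14.25.14.19.12

l is letter #12 and maps to 17: an offset of 5. Each letter is replaced by its alphabet position (a=1..z=26) + 5.
For waiting: w=23→28, a=1→6, i=9→14, t=20→25, i=9→14, n=14→19, g=7→12.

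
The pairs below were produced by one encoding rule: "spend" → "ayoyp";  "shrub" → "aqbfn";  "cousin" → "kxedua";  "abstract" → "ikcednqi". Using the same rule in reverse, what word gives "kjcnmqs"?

In spend: s→a is +8, p→y is +9, e→o is +10, n→y is +11 — the shift increases by 1 each position. Letter i (0-indexed) is shifted by i+8, so successive shifts are 8, 9, 10, ….
Undoing it on kjcnmqs: k−8=c, j−9=a, c−10=s, n−11=c, m−12=a, q−13=d, s−14=e.

cascade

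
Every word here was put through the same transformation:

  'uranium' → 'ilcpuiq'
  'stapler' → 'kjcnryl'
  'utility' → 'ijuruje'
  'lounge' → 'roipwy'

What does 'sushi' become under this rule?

kikvu

u(20)→i(8) and r(17)→l(11) fit y≡25x+2 (mod 26); the inverse of 25 mod 26 is 25. Each letter's alphabet position (a=0..z=25) is mapped through 25·x+2 mod 26 — an affine cipher.
Applying it to sushi: s(18)→25·18+2≡10=k; u(20)→25·20+2≡8=i; s(18)→25·18+2≡10=k; h(7)→25·7+2≡21=v; i(8)→25·8+2≡20=u (all mod 26).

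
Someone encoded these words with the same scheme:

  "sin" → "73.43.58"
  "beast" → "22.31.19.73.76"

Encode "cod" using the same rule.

s(#19)→73 and i(#9)→43: differences scale by 3, so n = 3·pos + 16. The formula is n = 3×(alphabet index, a=1) + 16.
Applying it to cod: c=3→25, o=15→61, d=4→28.

25.61.28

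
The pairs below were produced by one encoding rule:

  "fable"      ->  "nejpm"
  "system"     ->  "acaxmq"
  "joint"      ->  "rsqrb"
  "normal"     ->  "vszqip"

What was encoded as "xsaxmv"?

poster

Shifts by position in fable: pos 0: f→n (+8), pos 1: a→e (+4), pos 2: b→j (+8), pos 3: l→p (+4) — repeating every 2. It's a Vigenère-style cipher with numeric key [8,4]: position i shifts by key[i mod 2].
Decoding xsaxmv: x−8=p, s−4=o, a−8=s, x−4=t, m−8=e, v−4=r.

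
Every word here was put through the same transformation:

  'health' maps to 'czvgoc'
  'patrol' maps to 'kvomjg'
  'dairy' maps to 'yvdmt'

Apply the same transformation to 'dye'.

Compare letters: h→c is +21, e→z is +21, a→v is +21 — a constant shift. Every letter moves 21 places later in the alphabet, wrapping around z→a.
On dye: d+21=y, y+21=t, e+21=z.

ytz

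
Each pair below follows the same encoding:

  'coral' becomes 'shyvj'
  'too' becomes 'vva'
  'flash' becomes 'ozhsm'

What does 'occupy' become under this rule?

fwbjjv

The output letters match the input read backwards, each shifted +7: coral reversed is laroc. The word is reversed, then every letter is shifted forward by 7.
For occupy: reverse → ypucco; then shift: y+7=f, p+7=w, u+7=b, c+7=j, c+7=j, o+7=v.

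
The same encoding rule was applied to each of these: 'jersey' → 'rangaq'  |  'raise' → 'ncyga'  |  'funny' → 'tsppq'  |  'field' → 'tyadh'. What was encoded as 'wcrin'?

major

This is an affine cipher: with a=0,…,z=25, each position x becomes (19x+2) mod 26.
Decoding wcrin: w(22)→11·(22−2)≡12=m; c(2)→11·(2−2)≡0=a; r(17)→11·(17−2)≡9=j; i(8)→11·(8−2)≡14=o; n(13)→11·(13−2)≡17=r (all mod 26).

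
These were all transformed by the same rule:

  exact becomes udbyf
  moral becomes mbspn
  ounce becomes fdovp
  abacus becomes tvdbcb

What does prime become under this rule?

The output letters match the input read backwards, each shifted +1: exact reversed is tcaxe. The word is reversed, then every letter is shifted forward by 1.
For prime: reverse → emirp; then shift: e+1=f, m+1=n, i+1=j, r+1=s, p+1=q.

fnjsq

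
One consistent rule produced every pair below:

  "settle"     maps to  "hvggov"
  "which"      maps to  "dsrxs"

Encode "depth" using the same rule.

wvkgs

Each pair mirrors across the alphabet (s↔h, e↔v, t↔g): positions sum to 25. This is the alphabet-reversal cipher (Atbash): a becomes z, b becomes y, etc.
Applying it to depth: d↔w, e↔v, p↔k, t↔g, h↔s.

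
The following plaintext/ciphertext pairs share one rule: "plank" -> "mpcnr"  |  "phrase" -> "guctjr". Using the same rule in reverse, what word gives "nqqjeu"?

school

The output letters match the input read backwards, each shifted +2: plank reversed is knalp. Read the word backwards and shift each letter +2.
Reversing it on nqqjeu: shift back: n−2=l, q−2=o, q−2=o, j−2=h, e−2=c, u−2=s → loohcs; then reverse → school.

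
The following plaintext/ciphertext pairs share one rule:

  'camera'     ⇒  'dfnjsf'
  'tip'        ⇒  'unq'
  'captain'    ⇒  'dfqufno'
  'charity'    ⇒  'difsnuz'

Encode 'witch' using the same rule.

xnudi

Two shifts are in play — +5 for a/e/i/o/u, +1 for every other letter.
For witch: w(cons)+1=x, i(vowel)+5=n, t(cons)+1=u, c(cons)+1=d, h(cons)+1=i.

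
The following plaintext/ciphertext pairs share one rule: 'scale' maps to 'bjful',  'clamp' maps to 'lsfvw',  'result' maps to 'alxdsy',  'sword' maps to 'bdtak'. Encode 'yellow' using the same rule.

It's a Vigenère-style cipher with numeric key [9,7,5]: position i shifts by key[i mod 3].
Applying it to yellow: y+9=h, e+7=l, l+5=q, l+9=u, o+7=v, w+5=b.

hlquvb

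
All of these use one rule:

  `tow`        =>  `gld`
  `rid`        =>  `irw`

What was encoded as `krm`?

pin

Each pair mirrors across the alphabet (t↔g, o↔l, w↔d): positions sum to 25. This is the alphabet-reversal cipher (Atbash): a becomes z, b becomes y, etc.
Reversing it on krm: k↔p, r↔i, m↔n.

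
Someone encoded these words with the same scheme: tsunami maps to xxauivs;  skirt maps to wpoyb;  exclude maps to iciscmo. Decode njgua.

jeans

In tsunami: t→x is +4, s→x is +5, u→a is +6, n→u is +7 — the shift increases by 1 each position. The shift increases by 1 at each position, starting from +4: 4, 5, 6, ….
Decoding njgua: n−4=j, j−5=e, g−6=a, u−7=n, a−8=s.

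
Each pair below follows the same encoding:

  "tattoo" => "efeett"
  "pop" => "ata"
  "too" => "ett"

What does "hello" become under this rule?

The shift depends on letter class: consonant t→e is +11, but vowel a→f is +5. Two shifts are in play — +5 for a/e/i/o/u, +11 for every other letter.
For hello: h(cons)+11=s, e(vowel)+5=j, l(cons)+11=w, l(cons)+11=w, o(vowel)+5=t.

sjwwt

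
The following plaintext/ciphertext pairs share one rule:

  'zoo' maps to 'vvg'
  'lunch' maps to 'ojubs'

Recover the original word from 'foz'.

shy

The output letters match the input read backwards, each shifted +7: zoo reversed is ooz. Read the word backwards and shift each letter +7.
Decoding foz: shift back: f−7=y, o−7=h, z−7=s → yhs; then reverse → shy.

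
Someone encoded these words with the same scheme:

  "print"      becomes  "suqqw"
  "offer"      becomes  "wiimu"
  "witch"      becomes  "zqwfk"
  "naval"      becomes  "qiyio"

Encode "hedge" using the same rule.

kmgjm

The shift depends on letter class: consonant p→s is +3, but vowel i→q is +8. The rule splits by letter class: vowels +8, consonants +3.
On hedge: h(cons)+3=k, e(vowel)+8=m, d(cons)+3=g, g(cons)+3=j, e(vowel)+8=m.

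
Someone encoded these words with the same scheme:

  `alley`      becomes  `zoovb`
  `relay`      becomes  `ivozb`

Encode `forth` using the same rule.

Each pair mirrors across the alphabet (a↔z, l↔o, l↔o): positions sum to 25. Each letter is replaced by its mirror in the alphabet: a↔z, b↔y, c↔x, and so on (the Atbash cipher).
On forth: f↔u, o↔l, r↔i, t↔g, h↔s.

uligs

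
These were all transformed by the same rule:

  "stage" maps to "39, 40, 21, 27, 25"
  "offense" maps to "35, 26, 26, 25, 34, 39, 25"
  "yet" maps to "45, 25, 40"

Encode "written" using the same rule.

43, 38, 29, 40, 40, 25, 34

s is letter #19 and maps to 39: an offset of 20. The number is (letter's place in the alphabet, a=1) + 20.
On written: w=23→43, r=18→38, i=9→29, t=20→40, t=20→40, e=5→25, n=14→34.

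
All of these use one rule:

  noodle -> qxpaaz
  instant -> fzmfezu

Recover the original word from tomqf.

The output letters match the input read backwards, each shifted +12: noodle reversed is eldoon. The word is reversed, then every letter is shifted forward by 12.
Undoing it on tomqf: shift back: t−12=h, o−12=c, m−12=a, q−12=e, f−12=t → hcaet; then reverse → teach.

teach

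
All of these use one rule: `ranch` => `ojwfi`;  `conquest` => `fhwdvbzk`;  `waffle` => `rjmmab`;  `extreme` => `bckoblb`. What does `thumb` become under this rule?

r(17)→o(14) and a(0)→j(9) fit y≡11x+9 (mod 26); the inverse of 11 mod 26 is 19. Treating letters as 0–25, the rule is x ↦ 11x + 9 (mod 26).
For thumb: t(19)→11·19+9≡10=k; h(7)→11·7+9≡8=i; u(20)→11·20+9≡21=v; m(12)→11·12+9≡11=l; b(1)→11·1+9≡20=u (all mod 26).

kivlu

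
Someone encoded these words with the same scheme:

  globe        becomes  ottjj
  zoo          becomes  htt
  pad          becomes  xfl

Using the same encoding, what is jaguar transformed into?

The shift depends on letter class: consonant g→o is +8, but vowel o→t is +5. Two shifts are in play — +5 for a/e/i/o/u, +8 for every other letter.
On jaguar: j(cons)+8=r, a(vowel)+5=f, g(cons)+8=o, u(vowel)+5=z, a(vowel)+5=f, r(cons)+8=z.

rfozfz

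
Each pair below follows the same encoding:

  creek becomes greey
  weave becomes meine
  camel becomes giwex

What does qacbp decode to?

sight

This is an affine cipher: with a=0,…,z=25, each position x becomes (25x+8) mod 26.
Reversing it on qacbp: q(16)→25·(16−8)≡18=s; a(0)→25·(0−8)≡8=i; c(2)→25·(2−8)≡6=g; b(1)→25·(1−8)≡7=h; p(15)→25·(15−8)≡19=t (all mod 26).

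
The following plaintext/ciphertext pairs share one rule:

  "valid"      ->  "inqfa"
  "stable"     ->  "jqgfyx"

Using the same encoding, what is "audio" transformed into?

The output letters match the input read backwards, each shifted +5: valid reversed is dilav. The word is reversed, then every letter is shifted forward by 5.
For audio: reverse → oidua; then shift: o+5=t, i+5=n, d+5=i, u+5=z, a+5=f.

tnizf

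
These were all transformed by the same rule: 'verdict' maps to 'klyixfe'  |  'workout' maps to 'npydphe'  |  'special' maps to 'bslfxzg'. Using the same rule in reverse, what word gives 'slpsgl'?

Treating letters as 0–25, the rule is x ↦ 3x + 25 (mod 26).
Decoding slpsgl: s(18)→9·(18−25)≡15=p; l(11)→9·(11−25)≡4=e; p(15)→9·(15−25)≡14=o; s(18)→9·(18−25)≡15=p; g(6)→9·(6−25)≡11=l; l(11)→9·(11−25)≡4=e (all mod 26).

people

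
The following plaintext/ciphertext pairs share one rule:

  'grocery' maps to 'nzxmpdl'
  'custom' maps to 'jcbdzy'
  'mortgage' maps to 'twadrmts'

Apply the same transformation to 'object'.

Each letter shifts forward by (position + 7), i.e. 7, 8, 9, … — the shift grows by one for each successive letter.
On object: o+7=v, b+8=j, j+9=s, e+10=o, c+11=n, t+12=f.

vjsonf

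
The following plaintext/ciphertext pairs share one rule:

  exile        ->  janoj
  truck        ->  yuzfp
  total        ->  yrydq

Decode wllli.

rigid

Shifts by position in exile: pos 0: e→j (+5), pos 1: x→a (+3), pos 2: i→n (+5), pos 3: l→o (+3) — repeating every 2. The shifts repeat in a cycle of length 2: positions 0,1,… shift by +5, +3, then the pattern repeats.
Reversing it on wllli: w−5=r, l−3=i, l−5=g, l−3=i, i−5=d.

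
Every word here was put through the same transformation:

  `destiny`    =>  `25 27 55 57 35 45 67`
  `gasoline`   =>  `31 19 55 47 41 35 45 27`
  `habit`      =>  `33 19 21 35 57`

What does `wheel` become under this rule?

d(#4)→25 and e(#5)→27: differences scale by 2, so n = 2·pos + 17. With a=1..z=26, the number is 2·pos + 17.
For wheel: w=23→63, h=8→33, e=5→27, e=5→27, l=12→41.

63 33 27 27 41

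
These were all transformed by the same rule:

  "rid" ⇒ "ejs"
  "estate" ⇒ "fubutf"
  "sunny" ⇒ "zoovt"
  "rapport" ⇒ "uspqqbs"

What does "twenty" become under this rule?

The word is reversed, then every letter is shifted forward by 1.
For twenty: reverse → ytnewt; then shift: y+1=z, t+1=u, n+1=o, e+1=f, w+1=x, t+1=u.

zuofxu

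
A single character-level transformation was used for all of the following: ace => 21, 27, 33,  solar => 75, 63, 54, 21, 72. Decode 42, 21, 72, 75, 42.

a(#1)→21 and c(#3)→27: differences scale by 3, so n = 3·pos + 18. With a=1..z=26, the number is 3·pos + 18.
Reversing it on 42, 21, 72, 75, 42: 42→(42−18)÷3=8=h, 21→(21−18)÷3=1=a, 72→(72−18)÷3=18=r, 75→(75−18)÷3=19=s, 42→(42−18)÷3=8=h.

harsh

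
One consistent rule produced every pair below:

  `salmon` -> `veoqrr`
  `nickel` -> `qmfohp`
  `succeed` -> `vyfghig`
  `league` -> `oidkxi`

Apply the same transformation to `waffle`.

Shifts by position in salmon: pos 0: s→v (+3), pos 1: a→e (+4), pos 2: l→o (+3), pos 3: m→q (+4) — repeating every 2. The shifts repeat in a cycle of length 2: positions 0,1,… shift by +3, +4, then the pattern repeats.
On waffle: w+3=z, a+4=e, f+3=i, f+4=j, l+3=o, e+4=i.

zeijoi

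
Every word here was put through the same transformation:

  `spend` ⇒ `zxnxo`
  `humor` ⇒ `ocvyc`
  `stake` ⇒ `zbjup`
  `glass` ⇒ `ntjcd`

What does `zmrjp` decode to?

seize

Letter i (0-indexed) is shifted by i+7, so successive shifts are 7, 8, 9, ….
Undoing it on zmrjp: z−7=s, m−8=e, r−9=i, j−10=z, p−11=e.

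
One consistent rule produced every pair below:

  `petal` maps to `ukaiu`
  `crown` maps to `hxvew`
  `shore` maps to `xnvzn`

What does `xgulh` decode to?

sandy

In petal: p→u is +5, e→k is +6, t→a is +7, a→i is +8 — the shift increases by 1 each position. The shift increases by 1 at each position, starting from +5: 5, 6, 7, ….
Reversing it on xgulh: x−5=s, g−6=a, u−7=n, l−8=d, h−9=y.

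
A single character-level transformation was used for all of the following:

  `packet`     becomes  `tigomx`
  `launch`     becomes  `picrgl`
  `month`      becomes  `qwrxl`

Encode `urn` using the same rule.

The shift depends on letter class: consonant p→t is +4, but vowel a→i is +8. Two shifts are in play — +8 for a/e/i/o/u, +4 for every other letter.
On urn: u(vowel)+8=c, r(cons)+4=v, n(cons)+4=r.

cvr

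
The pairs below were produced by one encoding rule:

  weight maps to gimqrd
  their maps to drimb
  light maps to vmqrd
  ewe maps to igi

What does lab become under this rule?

vel

The shift depends on letter class: consonant w→g is +10, but vowel e→i is +4. Two shifts are in play — +4 for a/e/i/o/u, +10 for every other letter.
On lab: l(cons)+10=v, a(vowel)+4=e, b(cons)+10=l.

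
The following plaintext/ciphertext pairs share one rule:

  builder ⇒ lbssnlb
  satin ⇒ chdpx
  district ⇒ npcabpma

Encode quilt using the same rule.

Shifts by position in builder: pos 0: b→l (+10), pos 1: u→b (+7), pos 2: i→s (+10), pos 3: l→s (+7) — repeating every 2. The shifts repeat in a cycle of length 2: positions 0,1,… shift by +10, +7, then the pattern repeats.
For quilt: q+10=a, u+7=b, i+10=s, l+7=s, t+10=d.

abssd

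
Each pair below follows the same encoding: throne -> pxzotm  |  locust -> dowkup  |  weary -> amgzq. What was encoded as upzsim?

Each letter's alphabet position (a=0..z=25) is mapped through 21·x+6 mod 26 — an affine cipher.
Undoing it on upzsim: u(20)→5·(20−6)≡18=s; p(15)→5·(15−6)≡19=t; z(25)→5·(25−6)≡17=r; s(18)→5·(18−6)≡8=i; i(8)→5·(8−6)≡10=k; m(12)→5·(12−6)≡4=e (all mod 26).

strike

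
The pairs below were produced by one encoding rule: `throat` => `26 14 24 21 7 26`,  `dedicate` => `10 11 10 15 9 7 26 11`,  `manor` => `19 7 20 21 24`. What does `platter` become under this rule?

22 18 7 26 26 11 24

t is letter #20 and maps to 26: an offset of 6. Each letter is replaced by its alphabet position (a=1..z=26) + 6.
For platter: p=16→22, l=12→18, a=1→7, t=20→26, t=20→26, e=5→11, r=18→24.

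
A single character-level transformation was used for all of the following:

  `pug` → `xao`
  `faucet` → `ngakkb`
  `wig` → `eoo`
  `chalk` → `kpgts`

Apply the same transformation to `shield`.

Vowels shift forward by 6 and consonants shift forward by 8.
Applying it to shield: s(cons)+8=a, h(cons)+8=p, i(vowel)+6=o, e(vowel)+6=k, l(cons)+8=t, d(cons)+8=l.

apoktl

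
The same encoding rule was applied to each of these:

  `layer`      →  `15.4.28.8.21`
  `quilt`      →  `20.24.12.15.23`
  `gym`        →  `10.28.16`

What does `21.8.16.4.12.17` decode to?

remain

Letters become their 1-based position plus 3 (so a→4, b→5, …).
Undoing it on 21.8.16.4.12.17: 21→(21−3)÷1=18=r, 8→(8−3)÷1=5=e, 16→(16−3)÷1=13=m, 4→(4−3)÷1=1=a, 12→(12−3)÷1=9=i, 17→(17−3)÷1=14=n.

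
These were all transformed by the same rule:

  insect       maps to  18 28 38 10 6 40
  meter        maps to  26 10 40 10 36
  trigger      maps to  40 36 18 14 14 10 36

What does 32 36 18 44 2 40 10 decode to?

private

With a=1..z=26, the number is 2·pos.
Undoing it on 32 36 18 44 2 40 10: 32→(32−0)÷2=16=p, 36→(36−0)÷2=18=r, 18→(18−0)÷2=9=i, 44→(44−0)÷2=22=v, 2→(2−0)÷2=1=a, 40→(40−0)÷2=20=t, 10→(10−0)÷2=5=e.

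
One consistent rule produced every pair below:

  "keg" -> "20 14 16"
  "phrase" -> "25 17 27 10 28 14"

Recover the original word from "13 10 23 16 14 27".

danger

k is letter #11 and maps to 20: an offset of 9. The number is (letter's place in the alphabet, a=1) + 9.
Decoding 13 10 23 16 14 27: 13→(13−9)÷1=4=d, 10→(10−9)÷1=1=a, 23→(23−9)÷1=14=n, 16→(16−9)÷1=7=g, 14→(14−9)÷1=5=e, 27→(27−9)÷1=18=r.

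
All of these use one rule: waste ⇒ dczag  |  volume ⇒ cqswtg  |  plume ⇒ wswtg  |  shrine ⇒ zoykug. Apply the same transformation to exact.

gecja

Vowels shift forward by 2 and consonants shift forward by 7.
For exact: e(vowel)+2=g, x(cons)+7=e, a(vowel)+2=c, c(cons)+7=j, t(cons)+7=a.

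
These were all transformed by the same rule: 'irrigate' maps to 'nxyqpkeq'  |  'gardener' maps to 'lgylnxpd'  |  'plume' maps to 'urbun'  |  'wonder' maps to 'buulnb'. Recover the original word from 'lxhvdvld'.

Each letter shifts forward by (position + 5), i.e. 5, 6, 7, … — the shift grows by one for each successive letter.
Decoding lxhvdvld: l−5=g, x−6=r, h−7=a, v−8=n, d−9=u, v−10=l, l−11=a, d−12=r.

granular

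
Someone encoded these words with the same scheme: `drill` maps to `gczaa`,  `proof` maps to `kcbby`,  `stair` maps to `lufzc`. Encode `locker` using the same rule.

d(3)→g(6) and r(17)→c(2) fit y≡9x+5 (mod 26); the inverse of 9 mod 26 is 3. Each letter's alphabet position (a=0..z=25) is mapped through 9·x+5 mod 26 — an affine cipher.
For locker: l(11)→9·11+5≡0=a; o(14)→9·14+5≡1=b; c(2)→9·2+5≡23=x; k(10)→9·10+5≡17=r; e(4)→9·4+5≡15=p; r(17)→9·17+5≡2=c (all mod 26).

abxrpc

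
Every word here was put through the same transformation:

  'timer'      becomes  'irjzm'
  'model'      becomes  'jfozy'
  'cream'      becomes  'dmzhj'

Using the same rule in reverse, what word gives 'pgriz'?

Treating letters as 0–25, the rule is x ↦ 11x + 7 (mod 26).
Undoing it on pgriz: p(15)→19·(15−7)≡22=w; g(6)→19·(6−7)≡7=h; r(17)→19·(17−7)≡8=i; i(8)→19·(8−7)≡19=t; z(25)→19·(25−7)≡4=e (all mod 26).

white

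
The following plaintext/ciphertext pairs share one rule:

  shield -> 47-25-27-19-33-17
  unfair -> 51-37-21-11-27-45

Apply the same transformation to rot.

45-39-49

The formula is n = 2×(alphabet index, a=1) + 9.
On rot: r=18→45, o=15→39, t=20→49.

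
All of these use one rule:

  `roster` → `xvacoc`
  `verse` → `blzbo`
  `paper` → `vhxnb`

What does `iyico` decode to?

The shift increases by 1 at each position, starting from +6: 6, 7, 8, ….
Undoing it on iyico: i−6=c, y−7=r, i−8=a, c−9=t, o−10=e.

crate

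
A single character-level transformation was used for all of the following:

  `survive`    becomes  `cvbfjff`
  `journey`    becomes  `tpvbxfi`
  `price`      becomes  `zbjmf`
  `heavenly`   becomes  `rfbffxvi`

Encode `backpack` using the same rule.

lbmuzbmu

The shift depends on letter class: consonant s→c is +10, but vowel u→v is +1. Two shifts are in play — +1 for a/e/i/o/u, +10 for every other letter.
Applying it to backpack: b(cons)+10=l, a(vowel)+1=b, c(cons)+10=m, k(cons)+10=u, p(cons)+10=z, a(vowel)+1=b, c(cons)+10=m, k(cons)+10=u.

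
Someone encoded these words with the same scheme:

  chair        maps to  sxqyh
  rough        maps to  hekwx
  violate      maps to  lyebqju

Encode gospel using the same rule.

weifub

Compare letters: c→s is +16, h→x is +16, a→q is +16 — a constant shift. Every letter moves 16 places later in the alphabet, wrapping around z→a.
For gospel: g+16=w, o+16=e, s+16=i, p+16=f, e+16=u, l+16=b.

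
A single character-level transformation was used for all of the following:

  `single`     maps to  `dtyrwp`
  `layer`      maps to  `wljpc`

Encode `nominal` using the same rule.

yzxtylw

Every letter moves 11 places later in the alphabet, wrapping around z→a.
Applying it to nominal: n+11=y, o+11=z, m+11=x, i+11=t, n+11=y, a+11=l, l+11=w.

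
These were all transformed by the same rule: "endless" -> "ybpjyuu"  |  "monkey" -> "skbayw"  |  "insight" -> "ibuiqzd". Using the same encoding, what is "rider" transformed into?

Each letter's alphabet position (a=0..z=25) is mapped through 9·x+14 mod 26 — an affine cipher.
Applying it to rider: r(17)→9·17+14≡11=l; i(8)→9·8+14≡8=i; d(3)→9·3+14≡15=p; e(4)→9·4+14≡24=y; r(17)→9·17+14≡11=l (all mod 26).

lipyl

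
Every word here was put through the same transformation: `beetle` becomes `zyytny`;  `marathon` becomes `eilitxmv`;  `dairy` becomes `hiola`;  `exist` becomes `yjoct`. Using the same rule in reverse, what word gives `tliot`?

b(1)→z(25) and e(4)→y(24) fit y≡17x+8 (mod 26); the inverse of 17 mod 26 is 23. Treating letters as 0–25, the rule is x ↦ 17x + 8 (mod 26).
Decoding tliot: t(19)→23·(19−8)≡19=t; l(11)→23·(11−8)≡17=r; i(8)→23·(8−8)≡0=a; o(14)→23·(14−8)≡8=i; t(19)→23·(19−8)≡19=t (all mod 26).

trait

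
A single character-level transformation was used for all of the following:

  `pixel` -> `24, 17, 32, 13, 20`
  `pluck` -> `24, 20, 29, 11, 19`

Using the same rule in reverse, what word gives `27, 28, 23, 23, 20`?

stool

p is letter #16 and maps to 24: an offset of 8. Each letter is replaced by its alphabet position (a=1..z=26) + 8.
Decoding 27, 28, 23, 23, 20: 27→(27−8)÷1=19=s, 28→(28−8)÷1=20=t, 23→(23−8)÷1=15=o, 23→(23−8)÷1=15=o, 20→(20−8)÷1=12=l.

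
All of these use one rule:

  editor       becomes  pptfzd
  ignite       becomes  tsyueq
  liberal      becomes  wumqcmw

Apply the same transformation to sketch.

dwpfnt

Shifts by position in editor: pos 0: e→p (+11), pos 1: d→p (+12), pos 2: i→t (+11), pos 3: t→f (+12) — repeating every 2. It's a Vigenère-style cipher with numeric key [11,12]: position i shifts by key[i mod 2].
Applying it to sketch: s+11=d, k+12=w, e+11=p, t+12=f, c+11=n, h+12=t.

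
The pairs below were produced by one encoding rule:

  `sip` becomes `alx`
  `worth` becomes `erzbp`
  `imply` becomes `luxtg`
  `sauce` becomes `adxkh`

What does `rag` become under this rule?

The shift depends on letter class: consonant s→a is +8, but vowel i→l is +3. The rule splits by letter class: vowels +3, consonants +8.
On rag: r(cons)+8=z, a(vowel)+3=d, g(cons)+8=o.

zdo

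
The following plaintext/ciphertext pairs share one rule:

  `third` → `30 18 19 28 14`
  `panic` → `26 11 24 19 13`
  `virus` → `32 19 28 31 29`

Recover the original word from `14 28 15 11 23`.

t is letter #20 and maps to 30: an offset of 10. The number is (letter's place in the alphabet, a=1) + 10.
Decoding 14 28 15 11 23: 14→(14−10)÷1=4=d, 28→(28−10)÷1=18=r, 15→(15−10)÷1=5=e, 11→(11−10)÷1=1=a, 23→(23−10)÷1=13=m.

dream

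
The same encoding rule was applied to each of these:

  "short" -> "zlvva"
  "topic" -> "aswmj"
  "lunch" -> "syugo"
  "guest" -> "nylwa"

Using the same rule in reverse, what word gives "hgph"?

It's a Vigenère-style cipher with numeric key [7,4]: position i shifts by key[i mod 2].
Undoing it on hgph: h−7=a, g−4=c, p−7=i, h−4=d.

acid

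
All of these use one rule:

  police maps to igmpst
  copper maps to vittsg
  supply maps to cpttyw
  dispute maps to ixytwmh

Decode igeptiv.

replace

The output letters match the input read backwards, each shifted +4: police reversed is ecilop. Read the word backwards and shift each letter +4.
Decoding igeptiv: shift back: i−4=e, g−4=c, e−4=a, p−4=l, t−4=p, i−4=e, v−4=r → ecalper; then reverse → replace.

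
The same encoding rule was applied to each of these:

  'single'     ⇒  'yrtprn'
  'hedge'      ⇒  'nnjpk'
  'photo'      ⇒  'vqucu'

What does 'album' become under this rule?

guhds

The shifts repeat in a cycle of length 2: positions 0,1,… shift by +6, +9, then the pattern repeats.
Applying it to album: a+6=g, l+9=u, b+6=h, u+9=d, m+6=s.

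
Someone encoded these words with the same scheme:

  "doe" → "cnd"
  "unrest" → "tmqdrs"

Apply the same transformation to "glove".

fknud

Compare letters: d→c is +25, o→n is +25, e→d is +25 — a constant shift. Each letter is shifted forward by 25 in the alphabet (a Caesar shift of +25).
For glove: g+25=f, l+25=k, o+25=n, v+25=u, e+25=d.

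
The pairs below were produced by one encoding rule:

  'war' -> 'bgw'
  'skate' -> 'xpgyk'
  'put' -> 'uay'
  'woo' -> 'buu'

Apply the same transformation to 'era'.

kwg

The shift depends on letter class: consonant w→b is +5, but vowel a→g is +6. The rule splits by letter class: vowels +6, consonants +5.
On era: e(vowel)+6=k, r(cons)+5=w, a(vowel)+6=g.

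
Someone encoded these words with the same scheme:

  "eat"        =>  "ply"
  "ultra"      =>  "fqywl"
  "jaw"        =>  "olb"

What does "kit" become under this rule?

pty

Vowels shift forward by 11 and consonants shift forward by 5.
On kit: k(cons)+5=p, i(vowel)+11=t, t(cons)+5=y.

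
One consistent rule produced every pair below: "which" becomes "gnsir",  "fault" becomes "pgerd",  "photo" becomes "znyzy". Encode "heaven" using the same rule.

rkkbot

The shifts repeat in a cycle of length 2: positions 0,1,… shift by +10, +6, then the pattern repeats.
Applying it to heaven: h+10=r, e+6=k, a+10=k, v+6=b, e+10=o, n+6=t.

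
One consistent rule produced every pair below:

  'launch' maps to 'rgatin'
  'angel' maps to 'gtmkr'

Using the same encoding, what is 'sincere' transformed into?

yotikxk

Every letter moves 6 places later in the alphabet, wrapping around z→a.
On sincere: s+6=y, i+6=o, n+6=t, c+6=i, e+6=k, r+6=x, e+6=k.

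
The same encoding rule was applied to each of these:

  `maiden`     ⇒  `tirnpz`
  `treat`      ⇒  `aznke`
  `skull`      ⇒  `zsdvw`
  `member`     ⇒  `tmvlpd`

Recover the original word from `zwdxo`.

Each letter shifts forward by (position + 7), i.e. 7, 8, 9, … — the shift grows by one for each successive letter.
Decoding zwdxo: z−7=s, w−8=o, d−9=u, x−10=n, o−11=d.

sound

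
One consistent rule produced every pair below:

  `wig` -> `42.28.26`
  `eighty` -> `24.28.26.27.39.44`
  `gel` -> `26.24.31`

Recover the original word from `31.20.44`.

w is letter #23 and maps to 42: an offset of 19. The number is (letter's place in the alphabet, a=1) + 19.
Reversing it on 31.20.44: 31→(31−19)÷1=12=l, 20→(20−19)÷1=1=a, 44→(44−19)÷1=25=y.

lay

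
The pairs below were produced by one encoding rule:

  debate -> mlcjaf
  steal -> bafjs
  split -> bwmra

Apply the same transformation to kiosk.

tppbr

Shifts by position in debate: pos 0: d→m (+9), pos 1: e→l (+7), pos 2: b→c (+1), pos 3: a→j (+9), pos 4: t→a (+7), pos 5: e→f (+1) — repeating every 3. It's a Vigenère-style cipher with numeric key [9,7,1]: position i shifts by key[i mod 3].
On kiosk: k+9=t, i+7=p, o+1=p, s+9=b, k+7=r.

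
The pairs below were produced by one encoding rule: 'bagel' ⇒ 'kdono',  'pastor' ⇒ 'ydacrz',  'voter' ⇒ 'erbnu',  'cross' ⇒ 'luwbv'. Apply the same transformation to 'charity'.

lkialbh

Shifts by position in bagel: pos 0: b→k (+9), pos 1: a→d (+3), pos 2: g→o (+8), pos 3: e→n (+9), pos 4: l→o (+3) — repeating every 3. The shifts repeat in a cycle of length 3: positions 0,1,… shift by +9, +3, +8, then the pattern repeats.
Applying it to charity: c+9=l, h+3=k, a+8=i, r+9=a, i+3=l, t+8=b, y+9=h.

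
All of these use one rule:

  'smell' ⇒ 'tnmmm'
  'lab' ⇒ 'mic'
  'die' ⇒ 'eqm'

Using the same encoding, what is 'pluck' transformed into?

The shift depends on letter class: consonant s→t is +1, but vowel e→m is +8. The rule splits by letter class: vowels +8, consonants +1.
For pluck: p(cons)+1=q, l(cons)+1=m, u(vowel)+8=c, c(cons)+1=d, k(cons)+1=l.

qmcdl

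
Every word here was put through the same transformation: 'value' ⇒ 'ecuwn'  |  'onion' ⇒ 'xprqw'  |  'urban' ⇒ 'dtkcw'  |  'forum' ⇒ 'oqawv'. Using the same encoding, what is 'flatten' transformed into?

Shifts by position in value: pos 0: v→e (+9), pos 1: a→c (+2), pos 2: l→u (+9), pos 3: u→w (+2) — repeating every 2. The shifts repeat in a cycle of length 2: positions 0,1,… shift by +9, +2, then the pattern repeats.
Applying it to flatten: f+9=o, l+2=n, a+9=j, t+2=v, t+9=c, e+2=g, n+9=w.

onjvcgw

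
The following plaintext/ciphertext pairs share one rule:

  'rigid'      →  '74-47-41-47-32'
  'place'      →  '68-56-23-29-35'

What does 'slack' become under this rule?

r(#18)→74 and i(#9)→47: differences scale by 3, so n = 3·pos + 20. Each letter becomes 3×(its alphabet position, a=1..z=26) + 20.
On slack: s=19→77, l=12→56, a=1→23, c=3→29, k=11→53.

77-56-23-29-53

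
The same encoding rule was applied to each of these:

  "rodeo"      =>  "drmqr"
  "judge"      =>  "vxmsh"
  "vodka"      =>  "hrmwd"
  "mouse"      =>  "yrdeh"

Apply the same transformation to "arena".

The shifts repeat in a cycle of length 3: positions 0,1,… shift by +12, +3, +9, then the pattern repeats.
For arena: a+12=m, r+3=u, e+9=n, n+12=z, a+3=d.

munzd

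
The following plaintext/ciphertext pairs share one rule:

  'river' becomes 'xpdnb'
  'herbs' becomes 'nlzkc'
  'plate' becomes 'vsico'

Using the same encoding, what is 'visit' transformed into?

bpard

Letter i (0-indexed) is shifted by i+6, so successive shifts are 6, 7, 8, ….
On visit: v+6=b, i+7=p, s+8=a, i+9=r, t+10=d.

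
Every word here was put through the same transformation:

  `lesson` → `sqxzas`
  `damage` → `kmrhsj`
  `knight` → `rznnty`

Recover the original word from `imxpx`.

Shifts by position in lesson: pos 0: l→s (+7), pos 1: e→q (+12), pos 2: s→x (+5), pos 3: s→z (+7), pos 4: o→a (+12), pos 5: n→s (+5) — repeating every 3. It's a Vigenère-style cipher with numeric key [7,12,5]: position i shifts by key[i mod 3].
Undoing it on imxpx: i−7=b, m−12=a, x−5=s, p−7=i, x−12=l.

basil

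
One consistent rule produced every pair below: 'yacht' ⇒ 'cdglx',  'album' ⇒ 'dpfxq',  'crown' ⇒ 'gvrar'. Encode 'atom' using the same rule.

The rule splits by letter class: vowels +3, consonants +4.
On atom: a(vowel)+3=d, t(cons)+4=x, o(vowel)+3=r, m(cons)+4=q.

dxrq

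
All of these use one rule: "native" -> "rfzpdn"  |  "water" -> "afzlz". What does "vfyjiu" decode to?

rascal

In native: n→r is +4, a→f is +5, t→z is +6, i→p is +7 — the shift increases by 1 each position. Each letter shifts forward by (position + 4), i.e. 4, 5, 6, … — the shift grows by one for each successive letter.
Decoding vfyjiu: v−4=r, f−5=a, y−6=s, j−7=c, i−8=a, u−9=l.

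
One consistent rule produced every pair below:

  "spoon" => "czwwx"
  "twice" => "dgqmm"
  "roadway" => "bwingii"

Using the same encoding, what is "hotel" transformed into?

The shift depends on letter class: consonant s→c is +10, but vowel o→w is +8. Two shifts are in play — +8 for a/e/i/o/u, +10 for every other letter.
Applying it to hotel: h(cons)+10=r, o(vowel)+8=w, t(cons)+10=d, e(vowel)+8=m, l(cons)+10=v.

rwdmv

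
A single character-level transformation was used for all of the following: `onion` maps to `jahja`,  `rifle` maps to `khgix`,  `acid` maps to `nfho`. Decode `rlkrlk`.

murmur

This is an affine cipher: with a=0,…,z=25, each position x becomes (9x+13) mod 26.
Decoding rlkrlk: r(17)→3·(17−13)≡12=m; l(11)→3·(11−13)≡20=u; k(10)→3·(10−13)≡17=r; r(17)→3·(17−13)≡12=m; l(11)→3·(11−13)≡20=u; k(10)→3·(10−13)≡17=r (all mod 26).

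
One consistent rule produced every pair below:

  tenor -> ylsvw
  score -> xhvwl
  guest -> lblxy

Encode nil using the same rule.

spq

The shift depends on letter class: consonant t→y is +5, but vowel e→l is +7. The rule splits by letter class: vowels +7, consonants +5.
For nil: n(cons)+5=s, i(vowel)+7=p, l(cons)+5=q.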